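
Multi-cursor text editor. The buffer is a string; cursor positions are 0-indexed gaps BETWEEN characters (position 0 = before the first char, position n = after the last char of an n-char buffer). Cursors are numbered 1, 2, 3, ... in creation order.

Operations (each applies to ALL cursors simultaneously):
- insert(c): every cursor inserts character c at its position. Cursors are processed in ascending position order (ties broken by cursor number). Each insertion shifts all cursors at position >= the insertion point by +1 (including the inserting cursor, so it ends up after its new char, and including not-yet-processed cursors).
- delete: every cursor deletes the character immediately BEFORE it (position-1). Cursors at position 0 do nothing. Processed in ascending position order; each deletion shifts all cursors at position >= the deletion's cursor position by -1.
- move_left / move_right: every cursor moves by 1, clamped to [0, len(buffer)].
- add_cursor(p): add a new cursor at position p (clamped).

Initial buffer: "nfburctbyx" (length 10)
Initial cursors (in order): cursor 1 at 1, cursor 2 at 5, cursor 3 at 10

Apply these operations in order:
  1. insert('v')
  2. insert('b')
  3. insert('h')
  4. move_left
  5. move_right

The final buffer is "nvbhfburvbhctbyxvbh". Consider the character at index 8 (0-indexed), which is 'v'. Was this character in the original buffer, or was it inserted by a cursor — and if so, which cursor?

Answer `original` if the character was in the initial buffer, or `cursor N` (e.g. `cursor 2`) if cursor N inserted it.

Answer: cursor 2

Derivation:
After op 1 (insert('v')): buffer="nvfburvctbyxv" (len 13), cursors c1@2 c2@7 c3@13, authorship .1....2.....3
After op 2 (insert('b')): buffer="nvbfburvbctbyxvb" (len 16), cursors c1@3 c2@9 c3@16, authorship .11....22.....33
After op 3 (insert('h')): buffer="nvbhfburvbhctbyxvbh" (len 19), cursors c1@4 c2@11 c3@19, authorship .111....222.....333
After op 4 (move_left): buffer="nvbhfburvbhctbyxvbh" (len 19), cursors c1@3 c2@10 c3@18, authorship .111....222.....333
After op 5 (move_right): buffer="nvbhfburvbhctbyxvbh" (len 19), cursors c1@4 c2@11 c3@19, authorship .111....222.....333
Authorship (.=original, N=cursor N): . 1 1 1 . . . . 2 2 2 . . . . . 3 3 3
Index 8: author = 2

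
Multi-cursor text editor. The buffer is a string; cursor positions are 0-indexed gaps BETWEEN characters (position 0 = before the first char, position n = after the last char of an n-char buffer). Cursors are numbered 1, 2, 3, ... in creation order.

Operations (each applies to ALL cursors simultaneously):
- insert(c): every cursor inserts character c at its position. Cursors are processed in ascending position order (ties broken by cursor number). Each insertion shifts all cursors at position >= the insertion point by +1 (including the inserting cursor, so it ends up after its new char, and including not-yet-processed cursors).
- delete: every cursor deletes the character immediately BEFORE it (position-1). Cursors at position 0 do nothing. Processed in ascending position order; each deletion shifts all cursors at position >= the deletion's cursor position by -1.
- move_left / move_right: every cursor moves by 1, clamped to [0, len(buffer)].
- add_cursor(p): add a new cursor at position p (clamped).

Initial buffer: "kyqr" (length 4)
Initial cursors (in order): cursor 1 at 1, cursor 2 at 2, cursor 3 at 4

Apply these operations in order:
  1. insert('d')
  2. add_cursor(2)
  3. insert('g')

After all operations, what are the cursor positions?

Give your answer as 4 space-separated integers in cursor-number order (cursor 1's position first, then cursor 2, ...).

After op 1 (insert('d')): buffer="kdydqrd" (len 7), cursors c1@2 c2@4 c3@7, authorship .1.2..3
After op 2 (add_cursor(2)): buffer="kdydqrd" (len 7), cursors c1@2 c4@2 c2@4 c3@7, authorship .1.2..3
After op 3 (insert('g')): buffer="kdggydgqrdg" (len 11), cursors c1@4 c4@4 c2@7 c3@11, authorship .114.22..33

Answer: 4 7 11 4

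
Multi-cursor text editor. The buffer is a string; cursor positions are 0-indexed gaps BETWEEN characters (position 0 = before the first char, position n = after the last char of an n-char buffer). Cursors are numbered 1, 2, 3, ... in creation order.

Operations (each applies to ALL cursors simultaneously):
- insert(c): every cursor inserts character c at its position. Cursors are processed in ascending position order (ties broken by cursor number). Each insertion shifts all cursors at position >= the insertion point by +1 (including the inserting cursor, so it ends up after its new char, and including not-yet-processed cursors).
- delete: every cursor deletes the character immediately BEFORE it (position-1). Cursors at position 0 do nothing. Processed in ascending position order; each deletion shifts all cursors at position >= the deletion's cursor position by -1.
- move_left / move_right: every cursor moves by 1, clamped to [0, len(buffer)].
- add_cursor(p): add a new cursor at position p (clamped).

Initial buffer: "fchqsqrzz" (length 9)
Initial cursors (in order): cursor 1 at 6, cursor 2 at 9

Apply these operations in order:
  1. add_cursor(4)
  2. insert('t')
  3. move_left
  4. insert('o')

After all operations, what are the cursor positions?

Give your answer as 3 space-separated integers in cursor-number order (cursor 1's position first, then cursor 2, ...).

Answer: 9 14 5

Derivation:
After op 1 (add_cursor(4)): buffer="fchqsqrzz" (len 9), cursors c3@4 c1@6 c2@9, authorship .........
After op 2 (insert('t')): buffer="fchqtsqtrzzt" (len 12), cursors c3@5 c1@8 c2@12, authorship ....3..1...2
After op 3 (move_left): buffer="fchqtsqtrzzt" (len 12), cursors c3@4 c1@7 c2@11, authorship ....3..1...2
After op 4 (insert('o')): buffer="fchqotsqotrzzot" (len 15), cursors c3@5 c1@9 c2@14, authorship ....33..11...22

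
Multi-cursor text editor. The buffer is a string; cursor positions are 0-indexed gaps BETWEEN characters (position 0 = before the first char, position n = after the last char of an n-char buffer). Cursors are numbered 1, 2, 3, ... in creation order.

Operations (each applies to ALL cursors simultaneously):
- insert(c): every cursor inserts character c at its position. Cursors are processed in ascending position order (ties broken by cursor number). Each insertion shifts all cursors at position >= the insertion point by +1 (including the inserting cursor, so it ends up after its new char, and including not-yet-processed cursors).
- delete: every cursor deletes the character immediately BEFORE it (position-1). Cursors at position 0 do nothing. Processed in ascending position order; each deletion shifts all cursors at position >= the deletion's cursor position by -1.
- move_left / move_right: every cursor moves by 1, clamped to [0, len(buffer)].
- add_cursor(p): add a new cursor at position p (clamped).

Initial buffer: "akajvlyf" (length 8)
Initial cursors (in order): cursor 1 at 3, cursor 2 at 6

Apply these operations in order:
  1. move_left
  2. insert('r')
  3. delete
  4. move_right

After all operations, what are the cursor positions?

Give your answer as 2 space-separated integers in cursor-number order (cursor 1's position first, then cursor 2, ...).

After op 1 (move_left): buffer="akajvlyf" (len 8), cursors c1@2 c2@5, authorship ........
After op 2 (insert('r')): buffer="akrajvrlyf" (len 10), cursors c1@3 c2@7, authorship ..1...2...
After op 3 (delete): buffer="akajvlyf" (len 8), cursors c1@2 c2@5, authorship ........
After op 4 (move_right): buffer="akajvlyf" (len 8), cursors c1@3 c2@6, authorship ........

Answer: 3 6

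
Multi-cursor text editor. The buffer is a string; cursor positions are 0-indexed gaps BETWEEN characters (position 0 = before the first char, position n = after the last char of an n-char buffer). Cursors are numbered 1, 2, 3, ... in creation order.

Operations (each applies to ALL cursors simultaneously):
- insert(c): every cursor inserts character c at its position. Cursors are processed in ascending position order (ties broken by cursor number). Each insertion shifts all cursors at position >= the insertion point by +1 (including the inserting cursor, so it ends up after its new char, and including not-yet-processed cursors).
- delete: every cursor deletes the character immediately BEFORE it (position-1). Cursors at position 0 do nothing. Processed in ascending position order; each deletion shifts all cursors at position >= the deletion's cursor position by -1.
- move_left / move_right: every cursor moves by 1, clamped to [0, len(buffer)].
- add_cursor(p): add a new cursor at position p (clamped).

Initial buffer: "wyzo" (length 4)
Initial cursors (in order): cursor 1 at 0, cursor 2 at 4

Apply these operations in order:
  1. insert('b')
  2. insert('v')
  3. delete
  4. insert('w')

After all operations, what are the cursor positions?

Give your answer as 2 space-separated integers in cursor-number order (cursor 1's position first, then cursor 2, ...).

Answer: 2 8

Derivation:
After op 1 (insert('b')): buffer="bwyzob" (len 6), cursors c1@1 c2@6, authorship 1....2
After op 2 (insert('v')): buffer="bvwyzobv" (len 8), cursors c1@2 c2@8, authorship 11....22
After op 3 (delete): buffer="bwyzob" (len 6), cursors c1@1 c2@6, authorship 1....2
After op 4 (insert('w')): buffer="bwwyzobw" (len 8), cursors c1@2 c2@8, authorship 11....22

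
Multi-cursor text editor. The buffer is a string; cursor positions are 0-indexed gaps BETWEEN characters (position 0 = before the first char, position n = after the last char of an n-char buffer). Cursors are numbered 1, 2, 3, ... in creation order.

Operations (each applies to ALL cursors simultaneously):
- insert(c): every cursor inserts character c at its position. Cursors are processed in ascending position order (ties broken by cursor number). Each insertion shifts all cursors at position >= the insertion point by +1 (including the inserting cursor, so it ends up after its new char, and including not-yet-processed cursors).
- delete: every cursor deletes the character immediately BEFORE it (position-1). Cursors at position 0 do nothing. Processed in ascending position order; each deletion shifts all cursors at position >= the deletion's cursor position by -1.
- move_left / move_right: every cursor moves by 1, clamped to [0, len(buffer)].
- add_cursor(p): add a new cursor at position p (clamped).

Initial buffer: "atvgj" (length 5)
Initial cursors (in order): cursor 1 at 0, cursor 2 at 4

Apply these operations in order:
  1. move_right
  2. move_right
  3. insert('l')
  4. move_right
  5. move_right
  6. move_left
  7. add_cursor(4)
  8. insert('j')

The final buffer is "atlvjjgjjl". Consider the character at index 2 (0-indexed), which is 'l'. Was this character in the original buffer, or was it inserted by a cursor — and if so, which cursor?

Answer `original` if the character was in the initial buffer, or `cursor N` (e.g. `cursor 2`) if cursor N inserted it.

Answer: cursor 1

Derivation:
After op 1 (move_right): buffer="atvgj" (len 5), cursors c1@1 c2@5, authorship .....
After op 2 (move_right): buffer="atvgj" (len 5), cursors c1@2 c2@5, authorship .....
After op 3 (insert('l')): buffer="atlvgjl" (len 7), cursors c1@3 c2@7, authorship ..1...2
After op 4 (move_right): buffer="atlvgjl" (len 7), cursors c1@4 c2@7, authorship ..1...2
After op 5 (move_right): buffer="atlvgjl" (len 7), cursors c1@5 c2@7, authorship ..1...2
After op 6 (move_left): buffer="atlvgjl" (len 7), cursors c1@4 c2@6, authorship ..1...2
After op 7 (add_cursor(4)): buffer="atlvgjl" (len 7), cursors c1@4 c3@4 c2@6, authorship ..1...2
After op 8 (insert('j')): buffer="atlvjjgjjl" (len 10), cursors c1@6 c3@6 c2@9, authorship ..1.13..22
Authorship (.=original, N=cursor N): . . 1 . 1 3 . . 2 2
Index 2: author = 1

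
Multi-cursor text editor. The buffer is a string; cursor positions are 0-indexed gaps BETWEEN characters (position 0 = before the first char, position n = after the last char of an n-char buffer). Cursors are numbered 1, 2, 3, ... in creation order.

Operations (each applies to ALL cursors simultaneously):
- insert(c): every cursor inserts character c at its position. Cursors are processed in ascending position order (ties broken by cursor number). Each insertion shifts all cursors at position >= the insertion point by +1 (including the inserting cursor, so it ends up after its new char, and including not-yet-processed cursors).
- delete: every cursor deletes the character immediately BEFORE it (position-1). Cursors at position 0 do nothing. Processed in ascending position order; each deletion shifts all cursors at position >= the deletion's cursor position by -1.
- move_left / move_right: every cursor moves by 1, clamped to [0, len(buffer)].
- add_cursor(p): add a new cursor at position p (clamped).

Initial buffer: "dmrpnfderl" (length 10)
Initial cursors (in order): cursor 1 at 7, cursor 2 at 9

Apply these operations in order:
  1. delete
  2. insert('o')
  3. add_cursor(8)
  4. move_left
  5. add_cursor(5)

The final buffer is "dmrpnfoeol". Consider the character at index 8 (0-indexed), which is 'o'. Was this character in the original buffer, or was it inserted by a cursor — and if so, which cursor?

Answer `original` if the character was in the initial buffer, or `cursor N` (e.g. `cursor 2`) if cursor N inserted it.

After op 1 (delete): buffer="dmrpnfel" (len 8), cursors c1@6 c2@7, authorship ........
After op 2 (insert('o')): buffer="dmrpnfoeol" (len 10), cursors c1@7 c2@9, authorship ......1.2.
After op 3 (add_cursor(8)): buffer="dmrpnfoeol" (len 10), cursors c1@7 c3@8 c2@9, authorship ......1.2.
After op 4 (move_left): buffer="dmrpnfoeol" (len 10), cursors c1@6 c3@7 c2@8, authorship ......1.2.
After op 5 (add_cursor(5)): buffer="dmrpnfoeol" (len 10), cursors c4@5 c1@6 c3@7 c2@8, authorship ......1.2.
Authorship (.=original, N=cursor N): . . . . . . 1 . 2 .
Index 8: author = 2

Answer: cursor 2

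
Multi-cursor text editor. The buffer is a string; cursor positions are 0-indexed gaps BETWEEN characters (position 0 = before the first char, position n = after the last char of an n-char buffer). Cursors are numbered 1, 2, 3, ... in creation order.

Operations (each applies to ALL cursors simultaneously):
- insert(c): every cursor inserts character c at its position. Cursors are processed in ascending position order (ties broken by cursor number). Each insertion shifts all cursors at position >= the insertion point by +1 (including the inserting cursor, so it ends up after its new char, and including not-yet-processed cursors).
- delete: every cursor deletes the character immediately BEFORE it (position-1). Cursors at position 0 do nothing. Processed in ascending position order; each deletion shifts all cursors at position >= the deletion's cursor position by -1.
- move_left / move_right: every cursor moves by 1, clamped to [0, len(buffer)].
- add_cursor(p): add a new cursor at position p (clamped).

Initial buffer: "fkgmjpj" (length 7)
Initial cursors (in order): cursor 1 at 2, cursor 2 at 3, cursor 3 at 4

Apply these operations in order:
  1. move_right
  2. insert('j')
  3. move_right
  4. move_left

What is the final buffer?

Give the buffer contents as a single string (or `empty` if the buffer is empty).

Answer: fkgjmjjjpj

Derivation:
After op 1 (move_right): buffer="fkgmjpj" (len 7), cursors c1@3 c2@4 c3@5, authorship .......
After op 2 (insert('j')): buffer="fkgjmjjjpj" (len 10), cursors c1@4 c2@6 c3@8, authorship ...1.2.3..
After op 3 (move_right): buffer="fkgjmjjjpj" (len 10), cursors c1@5 c2@7 c3@9, authorship ...1.2.3..
After op 4 (move_left): buffer="fkgjmjjjpj" (len 10), cursors c1@4 c2@6 c3@8, authorship ...1.2.3..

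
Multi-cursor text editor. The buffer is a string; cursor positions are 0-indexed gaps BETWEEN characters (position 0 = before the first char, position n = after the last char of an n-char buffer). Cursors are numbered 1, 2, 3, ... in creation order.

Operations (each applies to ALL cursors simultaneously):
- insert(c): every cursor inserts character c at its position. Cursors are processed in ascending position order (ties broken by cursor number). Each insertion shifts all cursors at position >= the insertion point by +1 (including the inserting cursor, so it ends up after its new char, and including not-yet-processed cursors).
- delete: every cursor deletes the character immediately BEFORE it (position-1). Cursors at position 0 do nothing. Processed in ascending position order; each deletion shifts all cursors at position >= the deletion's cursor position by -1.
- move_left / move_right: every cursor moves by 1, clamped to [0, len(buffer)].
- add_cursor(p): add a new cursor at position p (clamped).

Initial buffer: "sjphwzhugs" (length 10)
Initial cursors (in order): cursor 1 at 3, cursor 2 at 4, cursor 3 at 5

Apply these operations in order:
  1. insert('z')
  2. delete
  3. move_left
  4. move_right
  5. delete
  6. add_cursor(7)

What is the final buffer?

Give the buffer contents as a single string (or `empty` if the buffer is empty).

Answer: sjzhugs

Derivation:
After op 1 (insert('z')): buffer="sjpzhzwzzhugs" (len 13), cursors c1@4 c2@6 c3@8, authorship ...1.2.3.....
After op 2 (delete): buffer="sjphwzhugs" (len 10), cursors c1@3 c2@4 c3@5, authorship ..........
After op 3 (move_left): buffer="sjphwzhugs" (len 10), cursors c1@2 c2@3 c3@4, authorship ..........
After op 4 (move_right): buffer="sjphwzhugs" (len 10), cursors c1@3 c2@4 c3@5, authorship ..........
After op 5 (delete): buffer="sjzhugs" (len 7), cursors c1@2 c2@2 c3@2, authorship .......
After op 6 (add_cursor(7)): buffer="sjzhugs" (len 7), cursors c1@2 c2@2 c3@2 c4@7, authorship .......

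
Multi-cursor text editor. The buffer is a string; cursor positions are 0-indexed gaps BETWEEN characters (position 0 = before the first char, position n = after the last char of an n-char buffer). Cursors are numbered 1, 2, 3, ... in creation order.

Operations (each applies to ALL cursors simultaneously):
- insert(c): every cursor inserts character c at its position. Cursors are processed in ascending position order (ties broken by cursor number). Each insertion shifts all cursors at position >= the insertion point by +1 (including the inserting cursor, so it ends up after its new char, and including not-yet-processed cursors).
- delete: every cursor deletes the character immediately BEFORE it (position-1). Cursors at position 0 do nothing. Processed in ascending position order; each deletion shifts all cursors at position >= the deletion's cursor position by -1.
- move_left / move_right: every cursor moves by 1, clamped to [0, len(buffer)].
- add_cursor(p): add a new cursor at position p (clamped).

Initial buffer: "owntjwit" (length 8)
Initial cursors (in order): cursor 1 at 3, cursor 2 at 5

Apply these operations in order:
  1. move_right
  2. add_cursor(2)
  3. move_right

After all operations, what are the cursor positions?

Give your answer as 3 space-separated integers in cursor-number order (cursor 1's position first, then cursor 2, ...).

Answer: 5 7 3

Derivation:
After op 1 (move_right): buffer="owntjwit" (len 8), cursors c1@4 c2@6, authorship ........
After op 2 (add_cursor(2)): buffer="owntjwit" (len 8), cursors c3@2 c1@4 c2@6, authorship ........
After op 3 (move_right): buffer="owntjwit" (len 8), cursors c3@3 c1@5 c2@7, authorship ........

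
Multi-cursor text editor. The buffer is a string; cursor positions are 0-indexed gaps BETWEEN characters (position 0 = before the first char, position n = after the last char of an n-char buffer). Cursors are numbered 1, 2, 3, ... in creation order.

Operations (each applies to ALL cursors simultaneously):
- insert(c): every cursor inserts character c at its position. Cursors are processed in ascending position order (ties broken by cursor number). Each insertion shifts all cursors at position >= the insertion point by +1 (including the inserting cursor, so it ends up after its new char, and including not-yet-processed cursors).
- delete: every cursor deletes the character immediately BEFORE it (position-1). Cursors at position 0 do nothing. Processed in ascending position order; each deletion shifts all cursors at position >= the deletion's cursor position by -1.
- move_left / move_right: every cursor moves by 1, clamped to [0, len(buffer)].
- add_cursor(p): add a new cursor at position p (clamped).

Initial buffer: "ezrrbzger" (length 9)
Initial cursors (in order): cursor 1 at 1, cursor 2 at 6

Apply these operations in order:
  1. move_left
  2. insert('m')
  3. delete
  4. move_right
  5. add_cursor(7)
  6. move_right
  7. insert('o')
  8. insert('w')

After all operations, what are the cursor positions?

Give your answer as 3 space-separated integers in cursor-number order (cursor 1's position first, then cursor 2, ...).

Answer: 4 11 14

Derivation:
After op 1 (move_left): buffer="ezrrbzger" (len 9), cursors c1@0 c2@5, authorship .........
After op 2 (insert('m')): buffer="mezrrbmzger" (len 11), cursors c1@1 c2@7, authorship 1.....2....
After op 3 (delete): buffer="ezrrbzger" (len 9), cursors c1@0 c2@5, authorship .........
After op 4 (move_right): buffer="ezrrbzger" (len 9), cursors c1@1 c2@6, authorship .........
After op 5 (add_cursor(7)): buffer="ezrrbzger" (len 9), cursors c1@1 c2@6 c3@7, authorship .........
After op 6 (move_right): buffer="ezrrbzger" (len 9), cursors c1@2 c2@7 c3@8, authorship .........
After op 7 (insert('o')): buffer="ezorrbzgoeor" (len 12), cursors c1@3 c2@9 c3@11, authorship ..1.....2.3.
After op 8 (insert('w')): buffer="ezowrrbzgoweowr" (len 15), cursors c1@4 c2@11 c3@14, authorship ..11.....22.33.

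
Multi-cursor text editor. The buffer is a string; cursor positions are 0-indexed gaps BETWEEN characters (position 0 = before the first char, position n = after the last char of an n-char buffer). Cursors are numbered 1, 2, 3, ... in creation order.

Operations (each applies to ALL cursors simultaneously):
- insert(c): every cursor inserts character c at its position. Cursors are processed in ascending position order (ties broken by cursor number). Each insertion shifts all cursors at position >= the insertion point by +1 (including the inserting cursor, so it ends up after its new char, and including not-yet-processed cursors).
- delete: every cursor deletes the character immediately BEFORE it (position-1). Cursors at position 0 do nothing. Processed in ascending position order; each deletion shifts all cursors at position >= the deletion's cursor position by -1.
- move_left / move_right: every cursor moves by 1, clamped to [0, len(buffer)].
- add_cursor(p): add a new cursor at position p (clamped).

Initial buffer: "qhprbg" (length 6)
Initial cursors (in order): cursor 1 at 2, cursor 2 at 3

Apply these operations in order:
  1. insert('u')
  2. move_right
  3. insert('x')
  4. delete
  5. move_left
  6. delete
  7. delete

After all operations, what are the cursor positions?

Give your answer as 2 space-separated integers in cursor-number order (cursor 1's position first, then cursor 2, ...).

Answer: 1 1

Derivation:
After op 1 (insert('u')): buffer="qhupurbg" (len 8), cursors c1@3 c2@5, authorship ..1.2...
After op 2 (move_right): buffer="qhupurbg" (len 8), cursors c1@4 c2@6, authorship ..1.2...
After op 3 (insert('x')): buffer="qhupxurxbg" (len 10), cursors c1@5 c2@8, authorship ..1.12.2..
After op 4 (delete): buffer="qhupurbg" (len 8), cursors c1@4 c2@6, authorship ..1.2...
After op 5 (move_left): buffer="qhupurbg" (len 8), cursors c1@3 c2@5, authorship ..1.2...
After op 6 (delete): buffer="qhprbg" (len 6), cursors c1@2 c2@3, authorship ......
After op 7 (delete): buffer="qrbg" (len 4), cursors c1@1 c2@1, authorship ....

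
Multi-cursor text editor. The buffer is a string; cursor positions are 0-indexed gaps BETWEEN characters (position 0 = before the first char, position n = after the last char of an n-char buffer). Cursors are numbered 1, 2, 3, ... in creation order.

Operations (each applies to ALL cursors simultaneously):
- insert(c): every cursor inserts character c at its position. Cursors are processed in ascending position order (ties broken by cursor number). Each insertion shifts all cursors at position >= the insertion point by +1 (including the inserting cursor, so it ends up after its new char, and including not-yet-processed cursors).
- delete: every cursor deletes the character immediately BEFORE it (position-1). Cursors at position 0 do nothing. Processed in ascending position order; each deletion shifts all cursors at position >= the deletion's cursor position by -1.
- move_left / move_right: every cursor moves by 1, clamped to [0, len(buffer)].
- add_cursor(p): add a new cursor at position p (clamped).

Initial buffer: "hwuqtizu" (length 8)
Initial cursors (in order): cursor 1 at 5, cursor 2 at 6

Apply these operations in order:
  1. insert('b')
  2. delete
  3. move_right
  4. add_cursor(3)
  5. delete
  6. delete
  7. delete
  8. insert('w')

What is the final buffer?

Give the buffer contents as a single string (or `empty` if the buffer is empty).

After op 1 (insert('b')): buffer="hwuqtbibzu" (len 10), cursors c1@6 c2@8, authorship .....1.2..
After op 2 (delete): buffer="hwuqtizu" (len 8), cursors c1@5 c2@6, authorship ........
After op 3 (move_right): buffer="hwuqtizu" (len 8), cursors c1@6 c2@7, authorship ........
After op 4 (add_cursor(3)): buffer="hwuqtizu" (len 8), cursors c3@3 c1@6 c2@7, authorship ........
After op 5 (delete): buffer="hwqtu" (len 5), cursors c3@2 c1@4 c2@4, authorship .....
After op 6 (delete): buffer="hu" (len 2), cursors c1@1 c2@1 c3@1, authorship ..
After op 7 (delete): buffer="u" (len 1), cursors c1@0 c2@0 c3@0, authorship .
After op 8 (insert('w')): buffer="wwwu" (len 4), cursors c1@3 c2@3 c3@3, authorship 123.

Answer: wwwu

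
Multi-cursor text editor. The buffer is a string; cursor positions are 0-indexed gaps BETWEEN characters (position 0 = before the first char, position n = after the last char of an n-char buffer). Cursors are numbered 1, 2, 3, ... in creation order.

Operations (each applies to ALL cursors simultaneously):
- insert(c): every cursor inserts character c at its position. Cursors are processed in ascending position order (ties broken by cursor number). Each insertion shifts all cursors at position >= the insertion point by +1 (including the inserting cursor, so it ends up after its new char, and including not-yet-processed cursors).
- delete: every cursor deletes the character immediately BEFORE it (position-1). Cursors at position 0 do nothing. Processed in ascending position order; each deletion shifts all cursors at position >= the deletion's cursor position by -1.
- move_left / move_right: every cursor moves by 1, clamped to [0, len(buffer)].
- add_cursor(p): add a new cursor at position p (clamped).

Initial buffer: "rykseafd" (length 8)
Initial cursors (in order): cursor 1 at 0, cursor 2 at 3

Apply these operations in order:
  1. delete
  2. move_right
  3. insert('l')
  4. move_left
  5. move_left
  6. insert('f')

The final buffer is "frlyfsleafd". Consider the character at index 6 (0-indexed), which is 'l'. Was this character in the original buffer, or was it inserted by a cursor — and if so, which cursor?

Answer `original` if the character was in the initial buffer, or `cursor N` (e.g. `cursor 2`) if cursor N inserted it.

Answer: cursor 2

Derivation:
After op 1 (delete): buffer="ryseafd" (len 7), cursors c1@0 c2@2, authorship .......
After op 2 (move_right): buffer="ryseafd" (len 7), cursors c1@1 c2@3, authorship .......
After op 3 (insert('l')): buffer="rlysleafd" (len 9), cursors c1@2 c2@5, authorship .1..2....
After op 4 (move_left): buffer="rlysleafd" (len 9), cursors c1@1 c2@4, authorship .1..2....
After op 5 (move_left): buffer="rlysleafd" (len 9), cursors c1@0 c2@3, authorship .1..2....
After op 6 (insert('f')): buffer="frlyfsleafd" (len 11), cursors c1@1 c2@5, authorship 1.1.2.2....
Authorship (.=original, N=cursor N): 1 . 1 . 2 . 2 . . . .
Index 6: author = 2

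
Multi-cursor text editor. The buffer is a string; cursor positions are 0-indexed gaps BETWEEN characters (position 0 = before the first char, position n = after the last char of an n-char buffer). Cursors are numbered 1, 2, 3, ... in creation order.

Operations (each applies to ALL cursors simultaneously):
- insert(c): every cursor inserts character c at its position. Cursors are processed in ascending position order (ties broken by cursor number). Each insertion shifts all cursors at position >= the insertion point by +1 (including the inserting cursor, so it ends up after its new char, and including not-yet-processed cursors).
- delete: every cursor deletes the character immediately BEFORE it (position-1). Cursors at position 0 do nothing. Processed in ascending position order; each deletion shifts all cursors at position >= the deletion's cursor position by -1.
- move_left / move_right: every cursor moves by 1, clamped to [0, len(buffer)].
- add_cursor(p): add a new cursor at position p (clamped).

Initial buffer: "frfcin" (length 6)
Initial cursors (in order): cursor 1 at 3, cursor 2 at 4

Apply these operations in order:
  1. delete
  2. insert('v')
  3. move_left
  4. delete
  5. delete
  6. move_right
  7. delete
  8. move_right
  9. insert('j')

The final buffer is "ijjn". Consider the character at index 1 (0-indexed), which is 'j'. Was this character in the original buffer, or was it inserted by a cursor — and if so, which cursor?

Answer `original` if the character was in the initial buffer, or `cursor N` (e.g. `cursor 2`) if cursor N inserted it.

After op 1 (delete): buffer="frin" (len 4), cursors c1@2 c2@2, authorship ....
After op 2 (insert('v')): buffer="frvvin" (len 6), cursors c1@4 c2@4, authorship ..12..
After op 3 (move_left): buffer="frvvin" (len 6), cursors c1@3 c2@3, authorship ..12..
After op 4 (delete): buffer="fvin" (len 4), cursors c1@1 c2@1, authorship .2..
After op 5 (delete): buffer="vin" (len 3), cursors c1@0 c2@0, authorship 2..
After op 6 (move_right): buffer="vin" (len 3), cursors c1@1 c2@1, authorship 2..
After op 7 (delete): buffer="in" (len 2), cursors c1@0 c2@0, authorship ..
After op 8 (move_right): buffer="in" (len 2), cursors c1@1 c2@1, authorship ..
After op 9 (insert('j')): buffer="ijjn" (len 4), cursors c1@3 c2@3, authorship .12.
Authorship (.=original, N=cursor N): . 1 2 .
Index 1: author = 1

Answer: cursor 1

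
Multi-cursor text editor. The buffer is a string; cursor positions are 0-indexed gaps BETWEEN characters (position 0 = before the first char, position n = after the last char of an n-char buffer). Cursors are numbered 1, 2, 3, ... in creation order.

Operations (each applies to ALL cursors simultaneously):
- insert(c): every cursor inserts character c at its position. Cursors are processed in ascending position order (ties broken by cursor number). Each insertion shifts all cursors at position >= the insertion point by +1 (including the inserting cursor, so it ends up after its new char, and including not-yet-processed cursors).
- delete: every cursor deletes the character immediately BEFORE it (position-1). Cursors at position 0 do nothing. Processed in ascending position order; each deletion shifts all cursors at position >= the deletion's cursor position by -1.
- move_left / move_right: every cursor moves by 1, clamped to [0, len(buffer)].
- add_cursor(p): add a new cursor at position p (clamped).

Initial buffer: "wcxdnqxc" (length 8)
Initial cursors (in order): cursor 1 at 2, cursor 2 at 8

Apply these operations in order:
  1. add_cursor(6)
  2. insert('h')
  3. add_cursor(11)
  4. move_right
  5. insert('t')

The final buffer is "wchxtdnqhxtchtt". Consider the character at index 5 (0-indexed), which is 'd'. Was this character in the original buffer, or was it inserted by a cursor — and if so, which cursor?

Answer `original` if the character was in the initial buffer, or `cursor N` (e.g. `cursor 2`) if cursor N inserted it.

After op 1 (add_cursor(6)): buffer="wcxdnqxc" (len 8), cursors c1@2 c3@6 c2@8, authorship ........
After op 2 (insert('h')): buffer="wchxdnqhxch" (len 11), cursors c1@3 c3@8 c2@11, authorship ..1....3..2
After op 3 (add_cursor(11)): buffer="wchxdnqhxch" (len 11), cursors c1@3 c3@8 c2@11 c4@11, authorship ..1....3..2
After op 4 (move_right): buffer="wchxdnqhxch" (len 11), cursors c1@4 c3@9 c2@11 c4@11, authorship ..1....3..2
After op 5 (insert('t')): buffer="wchxtdnqhxtchtt" (len 15), cursors c1@5 c3@11 c2@15 c4@15, authorship ..1.1...3.3.224
Authorship (.=original, N=cursor N): . . 1 . 1 . . . 3 . 3 . 2 2 4
Index 5: author = original

Answer: original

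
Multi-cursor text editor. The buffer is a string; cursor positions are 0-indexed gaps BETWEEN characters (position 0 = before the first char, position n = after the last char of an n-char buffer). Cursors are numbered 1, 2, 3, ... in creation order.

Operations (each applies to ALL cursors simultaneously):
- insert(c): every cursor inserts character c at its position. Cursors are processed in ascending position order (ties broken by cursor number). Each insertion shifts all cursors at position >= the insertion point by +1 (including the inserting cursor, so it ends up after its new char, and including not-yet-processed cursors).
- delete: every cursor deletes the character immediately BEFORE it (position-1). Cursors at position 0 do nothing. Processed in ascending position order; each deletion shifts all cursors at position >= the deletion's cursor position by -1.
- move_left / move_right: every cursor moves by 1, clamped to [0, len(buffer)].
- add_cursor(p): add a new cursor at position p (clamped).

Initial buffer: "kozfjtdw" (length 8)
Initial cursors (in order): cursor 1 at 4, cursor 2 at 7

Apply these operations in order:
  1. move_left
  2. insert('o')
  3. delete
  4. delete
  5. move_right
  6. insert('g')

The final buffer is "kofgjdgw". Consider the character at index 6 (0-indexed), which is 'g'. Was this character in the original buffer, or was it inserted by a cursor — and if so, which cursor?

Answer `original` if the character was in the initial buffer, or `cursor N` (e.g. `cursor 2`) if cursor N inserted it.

After op 1 (move_left): buffer="kozfjtdw" (len 8), cursors c1@3 c2@6, authorship ........
After op 2 (insert('o')): buffer="kozofjtodw" (len 10), cursors c1@4 c2@8, authorship ...1...2..
After op 3 (delete): buffer="kozfjtdw" (len 8), cursors c1@3 c2@6, authorship ........
After op 4 (delete): buffer="kofjdw" (len 6), cursors c1@2 c2@4, authorship ......
After op 5 (move_right): buffer="kofjdw" (len 6), cursors c1@3 c2@5, authorship ......
After op 6 (insert('g')): buffer="kofgjdgw" (len 8), cursors c1@4 c2@7, authorship ...1..2.
Authorship (.=original, N=cursor N): . . . 1 . . 2 .
Index 6: author = 2

Answer: cursor 2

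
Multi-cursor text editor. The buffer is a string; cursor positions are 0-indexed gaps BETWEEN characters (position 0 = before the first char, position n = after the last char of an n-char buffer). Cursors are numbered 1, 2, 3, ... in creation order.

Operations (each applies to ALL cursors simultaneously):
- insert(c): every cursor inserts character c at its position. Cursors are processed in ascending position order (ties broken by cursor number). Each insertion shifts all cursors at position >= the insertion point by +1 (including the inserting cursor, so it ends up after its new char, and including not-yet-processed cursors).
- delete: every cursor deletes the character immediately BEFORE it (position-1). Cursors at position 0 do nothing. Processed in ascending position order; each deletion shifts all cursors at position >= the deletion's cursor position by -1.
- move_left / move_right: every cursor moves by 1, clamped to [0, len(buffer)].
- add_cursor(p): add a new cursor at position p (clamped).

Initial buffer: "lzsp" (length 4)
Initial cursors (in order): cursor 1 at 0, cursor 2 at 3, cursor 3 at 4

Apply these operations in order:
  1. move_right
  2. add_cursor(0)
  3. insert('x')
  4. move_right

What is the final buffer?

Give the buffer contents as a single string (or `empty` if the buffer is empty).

After op 1 (move_right): buffer="lzsp" (len 4), cursors c1@1 c2@4 c3@4, authorship ....
After op 2 (add_cursor(0)): buffer="lzsp" (len 4), cursors c4@0 c1@1 c2@4 c3@4, authorship ....
After op 3 (insert('x')): buffer="xlxzspxx" (len 8), cursors c4@1 c1@3 c2@8 c3@8, authorship 4.1...23
After op 4 (move_right): buffer="xlxzspxx" (len 8), cursors c4@2 c1@4 c2@8 c3@8, authorship 4.1...23

Answer: xlxzspxx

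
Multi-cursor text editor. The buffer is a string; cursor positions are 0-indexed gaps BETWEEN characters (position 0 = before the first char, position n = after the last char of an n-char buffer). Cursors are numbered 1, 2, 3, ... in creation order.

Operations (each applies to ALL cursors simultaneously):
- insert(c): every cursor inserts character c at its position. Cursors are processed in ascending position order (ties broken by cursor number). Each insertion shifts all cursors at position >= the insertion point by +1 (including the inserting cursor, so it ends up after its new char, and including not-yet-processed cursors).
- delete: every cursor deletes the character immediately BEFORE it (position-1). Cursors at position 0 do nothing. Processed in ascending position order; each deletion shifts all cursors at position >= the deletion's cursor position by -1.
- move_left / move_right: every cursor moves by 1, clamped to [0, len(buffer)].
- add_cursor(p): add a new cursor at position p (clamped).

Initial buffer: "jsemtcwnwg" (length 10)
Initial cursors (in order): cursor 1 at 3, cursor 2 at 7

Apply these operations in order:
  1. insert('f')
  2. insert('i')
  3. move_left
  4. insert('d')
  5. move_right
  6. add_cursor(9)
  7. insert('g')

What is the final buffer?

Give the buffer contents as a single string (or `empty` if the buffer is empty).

Answer: jsefdigmtcgwfdignwg

Derivation:
After op 1 (insert('f')): buffer="jsefmtcwfnwg" (len 12), cursors c1@4 c2@9, authorship ...1....2...
After op 2 (insert('i')): buffer="jsefimtcwfinwg" (len 14), cursors c1@5 c2@11, authorship ...11....22...
After op 3 (move_left): buffer="jsefimtcwfinwg" (len 14), cursors c1@4 c2@10, authorship ...11....22...
After op 4 (insert('d')): buffer="jsefdimtcwfdinwg" (len 16), cursors c1@5 c2@12, authorship ...111....222...
After op 5 (move_right): buffer="jsefdimtcwfdinwg" (len 16), cursors c1@6 c2@13, authorship ...111....222...
After op 6 (add_cursor(9)): buffer="jsefdimtcwfdinwg" (len 16), cursors c1@6 c3@9 c2@13, authorship ...111....222...
After op 7 (insert('g')): buffer="jsefdigmtcgwfdignwg" (len 19), cursors c1@7 c3@11 c2@16, authorship ...1111...3.2222...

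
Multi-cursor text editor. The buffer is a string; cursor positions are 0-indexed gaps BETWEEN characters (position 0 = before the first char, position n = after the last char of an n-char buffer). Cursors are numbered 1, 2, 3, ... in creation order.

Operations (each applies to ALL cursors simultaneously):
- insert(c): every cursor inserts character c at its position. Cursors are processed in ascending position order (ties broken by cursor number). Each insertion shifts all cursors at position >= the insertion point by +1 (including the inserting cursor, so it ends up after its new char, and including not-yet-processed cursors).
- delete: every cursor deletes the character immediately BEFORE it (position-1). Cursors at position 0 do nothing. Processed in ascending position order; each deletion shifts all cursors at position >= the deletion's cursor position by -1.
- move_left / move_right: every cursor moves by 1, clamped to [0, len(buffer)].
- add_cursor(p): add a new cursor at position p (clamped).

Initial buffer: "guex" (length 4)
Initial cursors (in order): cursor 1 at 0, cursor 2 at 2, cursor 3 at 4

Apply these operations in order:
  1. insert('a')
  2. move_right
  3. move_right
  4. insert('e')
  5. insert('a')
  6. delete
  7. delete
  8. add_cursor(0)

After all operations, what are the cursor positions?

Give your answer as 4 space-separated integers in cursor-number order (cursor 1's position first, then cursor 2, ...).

Answer: 3 6 7 0

Derivation:
After op 1 (insert('a')): buffer="aguaexa" (len 7), cursors c1@1 c2@4 c3@7, authorship 1..2..3
After op 2 (move_right): buffer="aguaexa" (len 7), cursors c1@2 c2@5 c3@7, authorship 1..2..3
After op 3 (move_right): buffer="aguaexa" (len 7), cursors c1@3 c2@6 c3@7, authorship 1..2..3
After op 4 (insert('e')): buffer="agueaexeae" (len 10), cursors c1@4 c2@8 c3@10, authorship 1..12..233
After op 5 (insert('a')): buffer="agueaaexeaaea" (len 13), cursors c1@5 c2@10 c3@13, authorship 1..112..22333
After op 6 (delete): buffer="agueaexeae" (len 10), cursors c1@4 c2@8 c3@10, authorship 1..12..233
After op 7 (delete): buffer="aguaexa" (len 7), cursors c1@3 c2@6 c3@7, authorship 1..2..3
After op 8 (add_cursor(0)): buffer="aguaexa" (len 7), cursors c4@0 c1@3 c2@6 c3@7, authorship 1..2..3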